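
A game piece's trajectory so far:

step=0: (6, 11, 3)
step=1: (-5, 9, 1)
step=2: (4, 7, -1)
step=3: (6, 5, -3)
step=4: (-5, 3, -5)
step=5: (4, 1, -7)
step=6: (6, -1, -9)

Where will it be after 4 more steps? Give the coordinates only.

First: cycles through 6, -5, 4 every 3 steps. Step 10 lands at position 1 of the cycle → -5.
Second: linear, -2 per step → -9 at step 10.
Third: linear, -2 per step → -17 at step 10.

(-5, -9, -17)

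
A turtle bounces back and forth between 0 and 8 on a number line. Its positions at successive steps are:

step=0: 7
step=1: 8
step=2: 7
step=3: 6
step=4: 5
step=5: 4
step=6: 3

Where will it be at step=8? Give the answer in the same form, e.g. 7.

The value travels 1 per step and bounces off the walls at 0 and 8.
  step 7: 3 → 2
  step 8: 2 → 1

1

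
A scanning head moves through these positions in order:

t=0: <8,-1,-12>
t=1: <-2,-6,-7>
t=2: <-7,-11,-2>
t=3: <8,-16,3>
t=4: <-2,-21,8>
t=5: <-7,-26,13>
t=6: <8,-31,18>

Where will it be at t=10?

First: cycles through 8, -2, -7 every 3 steps. Step 10 lands at position 1 of the cycle → -2.
Second: linear, -5 per step → -51 at step 10.
Third: linear, +5 per step → 38 at step 10.

<-2,-51,38>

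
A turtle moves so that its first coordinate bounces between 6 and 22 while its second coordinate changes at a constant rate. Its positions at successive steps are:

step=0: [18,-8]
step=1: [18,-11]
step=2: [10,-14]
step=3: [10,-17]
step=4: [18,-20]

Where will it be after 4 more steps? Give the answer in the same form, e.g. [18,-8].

The first coordinate reflects between 6 and 22, moving 8 per step.
  step 5: 18 → 18
  step 6: 18 → 10
  step 7: 10 → 10
  step 8: 10 → 18
The second coordinate changes by -3 each step: at step 8 it is -32.

[18,-32]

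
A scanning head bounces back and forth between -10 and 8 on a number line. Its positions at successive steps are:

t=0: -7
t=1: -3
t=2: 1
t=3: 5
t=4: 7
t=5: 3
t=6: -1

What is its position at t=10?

The value travels 4 per step and bounces off the walls at -10 and 8.
  step 7: -1 → -5
  step 8: -5 → -9
  step 9: -9 → -7
  step 10: -7 → -3

-3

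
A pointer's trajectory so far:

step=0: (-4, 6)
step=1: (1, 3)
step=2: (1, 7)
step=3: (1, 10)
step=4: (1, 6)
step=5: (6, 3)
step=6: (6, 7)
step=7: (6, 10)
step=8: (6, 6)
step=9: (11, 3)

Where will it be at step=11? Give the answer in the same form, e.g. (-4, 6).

(11, 10)

Step-to-step displacements: (+5, -3), (+0, +4), (+0, +3), (+0, -4), (+5, -3), (+0, +4), (+0, +3), (+0, -4), (+5, -3) — a repeating cycle of length 4.
step 10: apply (+0, +4) → (11, 7)
step 11: apply (+0, +3) → (11, 10)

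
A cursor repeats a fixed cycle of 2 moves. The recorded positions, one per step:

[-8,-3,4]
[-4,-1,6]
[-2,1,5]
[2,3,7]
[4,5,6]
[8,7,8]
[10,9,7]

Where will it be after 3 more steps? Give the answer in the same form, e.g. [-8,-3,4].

Step-to-step displacements: [+4,+2,+2], [+2,+2,-1], [+4,+2,+2], [+2,+2,-1], [+4,+2,+2], [+2,+2,-1] — a repeating cycle of length 2.
step 7: apply [+4,+2,+2] → [14,11,9]
step 8: apply [+2,+2,-1] → [16,13,8]
step 9: apply [+4,+2,+2] → [20,15,10]

[20,15,10]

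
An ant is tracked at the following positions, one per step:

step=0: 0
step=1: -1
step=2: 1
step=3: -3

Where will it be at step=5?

Step-to-step displacements: -1, +2, -4; each is -2× the previous.
step 4: -3 + 8 → 5
step 5: 5 − 16 → -11

-11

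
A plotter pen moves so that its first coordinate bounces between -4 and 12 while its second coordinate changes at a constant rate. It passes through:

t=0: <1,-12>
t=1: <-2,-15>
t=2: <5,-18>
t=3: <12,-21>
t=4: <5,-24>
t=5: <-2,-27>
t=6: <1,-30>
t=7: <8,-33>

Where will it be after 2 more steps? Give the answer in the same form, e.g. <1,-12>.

<2,-39>

The first coordinate reflects between -4 and 12, moving 7 per step.
  step 8: 8 → 9
  step 9: 9 → 2
The second coordinate changes by -3 each step: at step 9 it is -39.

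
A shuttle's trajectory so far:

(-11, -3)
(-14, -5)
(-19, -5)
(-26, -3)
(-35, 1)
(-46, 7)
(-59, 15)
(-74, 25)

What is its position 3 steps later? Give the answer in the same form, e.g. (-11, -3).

Successive displacements: (-3, -2), (-5, +0), (-7, +2), (-9, +4), (-11, +6), (-13, +8), (-15, +10) — each changes by (-2, +2).
step 8: (-74, 25) + (-17, +12) → (-91, 37)
step 9: (-91, 37) + (-19, +14) → (-110, 51)
step 10: (-110, 51) + (-21, +16) → (-131, 67)

(-131, 67)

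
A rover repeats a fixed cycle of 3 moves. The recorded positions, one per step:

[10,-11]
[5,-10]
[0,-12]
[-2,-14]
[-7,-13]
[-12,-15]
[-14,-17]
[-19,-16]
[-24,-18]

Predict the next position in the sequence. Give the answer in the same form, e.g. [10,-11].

Step-to-step displacements: [-5,+1], [-5,-2], [-2,-2], [-5,+1], [-5,-2], [-2,-2], [-5,+1], [-5,-2] — a repeating cycle of length 3.
step 9: apply [-2,-2] → [-26,-20]

[-26,-20]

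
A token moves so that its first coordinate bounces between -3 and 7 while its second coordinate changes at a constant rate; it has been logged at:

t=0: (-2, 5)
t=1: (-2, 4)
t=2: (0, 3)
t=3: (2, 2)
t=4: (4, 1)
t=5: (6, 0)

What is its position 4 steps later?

(0, -4)

The first coordinate travels 2 per step and bounces off the walls at -3 and 7.
  step 6: 6 → 6
  step 7: 6 → 4
  step 8: 4 → 2
  step 9: 2 → 0
The second coordinate changes by -1 each step: at step 9 it is -4.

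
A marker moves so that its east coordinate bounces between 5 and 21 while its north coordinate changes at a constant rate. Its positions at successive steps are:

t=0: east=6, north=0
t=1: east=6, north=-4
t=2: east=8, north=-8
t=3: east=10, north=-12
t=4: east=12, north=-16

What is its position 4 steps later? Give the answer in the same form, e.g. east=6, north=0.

The east coordinate reflects between 5 and 21, moving 2 per step.
  step 5: 12 → 14
  step 6: 14 → 16
  step 7: 16 → 18
  step 8: 18 → 20
The north coordinate changes by -4 each step: at step 8 it is -32.

east=20, north=-32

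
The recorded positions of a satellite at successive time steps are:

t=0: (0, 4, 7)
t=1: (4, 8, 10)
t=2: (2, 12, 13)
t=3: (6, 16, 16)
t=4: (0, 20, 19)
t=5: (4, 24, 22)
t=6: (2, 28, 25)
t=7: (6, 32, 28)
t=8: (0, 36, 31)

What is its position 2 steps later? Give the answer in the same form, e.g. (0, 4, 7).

First: cycles through 0, 4, 2, 6 every 4 steps. Step 10 lands at position 2 of the cycle → 2.
Second: linear, +4 per step → 44 at step 10.
Third: linear, +3 per step → 37 at step 10.

(2, 44, 37)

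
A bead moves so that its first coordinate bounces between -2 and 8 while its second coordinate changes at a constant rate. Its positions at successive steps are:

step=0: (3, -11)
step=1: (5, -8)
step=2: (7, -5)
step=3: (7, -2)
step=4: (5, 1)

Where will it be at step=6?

(1, 7)

The first coordinate travels 2 per step and bounces off the walls at -2 and 8.
  step 5: 5 → 3
  step 6: 3 → 1
The second coordinate changes by +3 each step: at step 6 it is 7.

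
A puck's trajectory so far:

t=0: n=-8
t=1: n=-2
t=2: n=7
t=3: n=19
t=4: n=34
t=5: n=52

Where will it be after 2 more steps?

n=97

Taking differences between consecutive positions: +6, +9, +12, +15, +18. These grow by +3 each step.
step 6: 52 + 21 → n=73
step 7: 73 + 24 → n=97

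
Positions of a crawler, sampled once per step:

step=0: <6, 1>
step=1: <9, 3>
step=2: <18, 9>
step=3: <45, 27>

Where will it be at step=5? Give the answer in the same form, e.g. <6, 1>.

Consecutive displacements <+3, +2>, <+9, +6>, <+27, +18> scale by a factor of 3 each step.
step 4: <45, 27> + <+81, +54> → <126, 81>
step 5: <126, 81> + <+243, +162> → <369, 243>

<369, 243>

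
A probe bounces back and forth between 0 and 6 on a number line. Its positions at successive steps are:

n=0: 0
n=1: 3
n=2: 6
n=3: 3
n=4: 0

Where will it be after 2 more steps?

The value travels 3 per step and bounces off the walls at 0 and 6.
  step 5: 0 → 3
  step 6: 3 → 6

6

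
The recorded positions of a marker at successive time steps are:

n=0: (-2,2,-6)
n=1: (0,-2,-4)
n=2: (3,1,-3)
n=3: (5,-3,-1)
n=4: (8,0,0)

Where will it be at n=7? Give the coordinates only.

(15,-5,5)

Differencing gives (+2,-4,+2), (+3,+3,+1), (+2,-4,+2), (+3,+3,+1). This is the pattern (+2,-4,+2), (+3,+3,+1) repeated.
step 5: apply (+2,-4,+2) → (10,-4,2)
step 6: apply (+3,+3,+1) → (13,-1,3)
step 7: apply (+2,-4,+2) → (15,-5,5)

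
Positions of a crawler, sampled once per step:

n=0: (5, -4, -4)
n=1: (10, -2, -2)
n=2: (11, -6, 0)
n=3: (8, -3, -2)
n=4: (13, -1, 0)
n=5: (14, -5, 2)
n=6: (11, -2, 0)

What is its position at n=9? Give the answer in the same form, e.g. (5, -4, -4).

Differencing gives (+5, +2, +2), (+1, -4, +2), (-3, +3, -2), (+5, +2, +2), (+1, -4, +2), (-3, +3, -2). This is the pattern (+5, +2, +2), (+1, -4, +2), (-3, +3, -2) repeated.
step 7: apply (+5, +2, +2) → (16, 0, 2)
step 8: apply (+1, -4, +2) → (17, -4, 4)
step 9: apply (-3, +3, -2) → (14, -1, 2)

(14, -1, 2)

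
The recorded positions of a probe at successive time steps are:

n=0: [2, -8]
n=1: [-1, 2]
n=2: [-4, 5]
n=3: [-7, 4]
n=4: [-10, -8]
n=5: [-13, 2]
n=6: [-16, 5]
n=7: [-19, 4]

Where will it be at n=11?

[-31, 4]

First: linear, -3 per step → -31 at step 11.
Second: cycles through -8, 2, 5, 4 every 4 steps. Step 11 lands at position 3 of the cycle → 4.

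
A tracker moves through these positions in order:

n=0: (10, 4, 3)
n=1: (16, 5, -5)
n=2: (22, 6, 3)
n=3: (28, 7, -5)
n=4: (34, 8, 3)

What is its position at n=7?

The first coordinate changes by +6 each step, so at step 7 it is 10 + 7·(6) = 52.
The second coordinate changes by +1 each step, so at step 7 it is 4 + 7·(1) = 11.
The third coordinate repeats the cycle [3, -5] with period 2; step 7 mod 2 = 1, giving -5.

(52, 11, -5)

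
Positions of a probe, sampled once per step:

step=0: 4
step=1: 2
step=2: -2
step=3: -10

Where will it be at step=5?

The jumps are -2, -4, -8 — a geometric progression with ratio 2.
step 4: -10 − 16 → -26
step 5: -26 − 32 → -58

-58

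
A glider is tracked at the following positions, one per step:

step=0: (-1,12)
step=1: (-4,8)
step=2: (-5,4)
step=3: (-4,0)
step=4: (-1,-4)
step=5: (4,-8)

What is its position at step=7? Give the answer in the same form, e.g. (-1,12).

(20,-16)

Successive displacements: (-3,-4), (-1,-4), (+1,-4), (+3,-4), (+5,-4) — each changes by (+2,+0).
step 6: (4,-8) + (+7,-4) → (11,-12)
step 7: (11,-12) + (+9,-4) → (20,-16)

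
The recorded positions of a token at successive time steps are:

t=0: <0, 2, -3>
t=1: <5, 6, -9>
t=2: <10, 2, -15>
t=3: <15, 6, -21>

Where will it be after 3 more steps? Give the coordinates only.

<30, 2, -39>

The first coordinate changes by +5 each step, so at step 6 it is 0 + 6·(5) = 30.
The second coordinate repeats the cycle [2, 6] with period 2; step 6 mod 2 = 0, giving 2.
The third coordinate changes by -6 each step, so at step 6 it is -3 + 6·(-6) = -39.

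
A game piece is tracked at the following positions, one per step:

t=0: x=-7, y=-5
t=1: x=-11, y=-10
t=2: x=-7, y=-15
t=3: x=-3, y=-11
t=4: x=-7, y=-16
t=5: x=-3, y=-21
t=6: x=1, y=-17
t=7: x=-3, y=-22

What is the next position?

The moves between consecutive positions are (-4, -5), (+4, -5), (+4, +4), (-4, -5), (+4, -5), (+4, +4), (-4, -5); they repeat the 3-cycle [(-4, -5), (+4, -5), (+4, +4)].
step 8: apply (+4, -5) → x=1, y=-27

x=1, y=-27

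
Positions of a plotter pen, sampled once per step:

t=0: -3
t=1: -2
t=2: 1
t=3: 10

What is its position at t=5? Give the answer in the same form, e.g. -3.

Consecutive displacements +1, +3, +9 scale by a factor of 3 each step.
step 4: 10 + 27 → 37
step 5: 37 + 81 → 118

118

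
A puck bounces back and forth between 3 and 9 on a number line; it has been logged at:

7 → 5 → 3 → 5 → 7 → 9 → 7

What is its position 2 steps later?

The value travels 2 per step and bounces off the walls at 3 and 9.
  step 7: 7 → 5
  step 8: 5 → 3

3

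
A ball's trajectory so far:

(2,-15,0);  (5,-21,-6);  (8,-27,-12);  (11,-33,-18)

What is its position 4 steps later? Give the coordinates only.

(23,-57,-42)

The position changes by (+3,-6,-6) every step.
step 4: (11,-33,-18) + (+3,-6,-6) → (14,-39,-24)
step 5: (14,-39,-24) + (+3,-6,-6) → (17,-45,-30)
step 6: (17,-45,-30) + (+3,-6,-6) → (20,-51,-36)
step 7: (20,-51,-36) + (+3,-6,-6) → (23,-57,-42)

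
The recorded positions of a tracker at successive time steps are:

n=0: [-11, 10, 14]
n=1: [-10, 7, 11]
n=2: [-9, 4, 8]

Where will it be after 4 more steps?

[-5, -8, -4]

Each step adds [+1, -3, -3] to the position.
step 3: [-9, 4, 8] + [+1, -3, -3] → [-8, 1, 5]
step 4: [-8, 1, 5] + [+1, -3, -3] → [-7, -2, 2]
step 5: [-7, -2, 2] + [+1, -3, -3] → [-6, -5, -1]
step 6: [-6, -5, -1] + [+1, -3, -3] → [-5, -8, -4]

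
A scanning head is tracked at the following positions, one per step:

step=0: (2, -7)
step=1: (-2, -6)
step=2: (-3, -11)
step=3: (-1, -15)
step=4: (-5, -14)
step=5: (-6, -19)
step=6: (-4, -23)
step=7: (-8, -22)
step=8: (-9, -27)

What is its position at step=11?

Step-to-step displacements: (-4, +1), (-1, -5), (+2, -4), (-4, +1), (-1, -5), (+2, -4), (-4, +1), (-1, -5) — a repeating cycle of length 3.
step 9: apply (+2, -4) → (-7, -31)
step 10: apply (-4, +1) → (-11, -30)
step 11: apply (-1, -5) → (-12, -35)

(-12, -35)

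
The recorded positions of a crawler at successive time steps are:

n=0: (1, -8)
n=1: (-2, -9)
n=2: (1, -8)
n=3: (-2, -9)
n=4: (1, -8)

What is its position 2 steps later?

(1, -8)

Step-to-step displacements: (-3, -1), (+3, +1), (-3, -1), (+3, +1); each is -1× the previous.
step 5: (1, -8) + (-3, -1) → (-2, -9)
step 6: (-2, -9) + (+3, +1) → (1, -8)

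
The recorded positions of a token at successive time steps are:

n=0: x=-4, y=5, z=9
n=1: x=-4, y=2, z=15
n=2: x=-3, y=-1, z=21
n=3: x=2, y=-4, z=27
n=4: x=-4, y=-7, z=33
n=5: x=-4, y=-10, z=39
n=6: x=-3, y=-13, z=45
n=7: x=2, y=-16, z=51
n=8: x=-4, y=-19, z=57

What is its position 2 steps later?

X: cycles through -4, -4, -3, 2 every 4 steps. Step 10 lands at position 2 of the cycle → -3.
Y: linear, -3 per step → -25 at step 10.
Z: linear, +6 per step → 69 at step 10.

x=-3, y=-25, z=69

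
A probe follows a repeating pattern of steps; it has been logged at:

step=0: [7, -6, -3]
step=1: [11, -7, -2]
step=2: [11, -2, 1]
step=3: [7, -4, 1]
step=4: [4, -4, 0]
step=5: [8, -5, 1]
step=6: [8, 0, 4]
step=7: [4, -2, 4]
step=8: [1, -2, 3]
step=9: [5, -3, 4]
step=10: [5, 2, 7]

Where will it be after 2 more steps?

[-2, 0, 6]

The moves between consecutive positions are [+4, -1, +1], [+0, +5, +3], [-4, -2, +0], [-3, +0, -1], [+4, -1, +1], [+0, +5, +3], [-4, -2, +0], [-3, +0, -1], [+4, -1, +1], [+0, +5, +3]; they repeat the 4-cycle [[+4, -1, +1], [+0, +5, +3], [-4, -2, +0], [-3, +0, -1]].
step 11: apply [-4, -2, +0] → [1, 0, 7]
step 12: apply [-3, +0, -1] → [-2, 0, 6]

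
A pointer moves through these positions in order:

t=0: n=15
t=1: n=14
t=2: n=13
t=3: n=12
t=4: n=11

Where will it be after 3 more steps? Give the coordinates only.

The position changes by -1 every step.
step 5: 11 − 1 → n=10
step 6: 10 − 1 → n=9
step 7: 9 − 1 → n=8

n=8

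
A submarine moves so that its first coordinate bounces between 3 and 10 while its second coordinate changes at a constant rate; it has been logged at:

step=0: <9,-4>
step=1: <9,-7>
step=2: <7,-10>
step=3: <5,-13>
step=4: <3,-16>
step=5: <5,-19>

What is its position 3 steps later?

The first coordinate travels 2 per step and bounces off the walls at 3 and 10.
  step 6: 5 → 7
  step 7: 7 → 9
  step 8: 9 → 9
The second coordinate changes by -3 each step: at step 8 it is -28.

<9,-28>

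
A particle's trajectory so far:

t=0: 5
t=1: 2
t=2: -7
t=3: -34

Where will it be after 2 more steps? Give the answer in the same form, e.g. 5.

Consecutive displacements -3, -9, -27 scale by a factor of 3 each step.
step 4: -34 − 81 → -115
step 5: -115 − 243 → -358

-358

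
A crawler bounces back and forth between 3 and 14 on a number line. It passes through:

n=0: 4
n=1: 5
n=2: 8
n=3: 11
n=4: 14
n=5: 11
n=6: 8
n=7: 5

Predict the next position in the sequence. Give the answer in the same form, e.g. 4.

The value travels 3 per step and bounces off the walls at 3 and 14.
  step 8: 5 → 4

4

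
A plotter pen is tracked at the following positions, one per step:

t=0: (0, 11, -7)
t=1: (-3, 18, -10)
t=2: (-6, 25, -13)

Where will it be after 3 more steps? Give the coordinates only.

(-15, 46, -22)

Constant displacement of (-3, +7, -3) per step.
step 3: (-6, 25, -13) + (-3, +7, -3) → (-9, 32, -16)
step 4: (-9, 32, -16) + (-3, +7, -3) → (-12, 39, -19)
step 5: (-12, 39, -19) + (-3, +7, -3) → (-15, 46, -22)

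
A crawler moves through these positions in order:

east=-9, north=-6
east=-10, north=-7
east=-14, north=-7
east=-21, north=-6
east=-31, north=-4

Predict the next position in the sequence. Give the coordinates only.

east=-44, north=-1

First differences are (-1,-1), (-4,+0), (-7,+1), (-10,+2); their common second difference is (-3,+1) (constant acceleration).
step 5: east=-31, north=-4 + (-13,+3) → east=-44, north=-1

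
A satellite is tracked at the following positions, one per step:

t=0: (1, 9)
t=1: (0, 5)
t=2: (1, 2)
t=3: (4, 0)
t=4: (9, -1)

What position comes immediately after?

Successive displacements: (-1, -4), (+1, -3), (+3, -2), (+5, -1) — each changes by (+2, +1).
step 5: (9, -1) + (+7, +0) → (16, -1)

(16, -1)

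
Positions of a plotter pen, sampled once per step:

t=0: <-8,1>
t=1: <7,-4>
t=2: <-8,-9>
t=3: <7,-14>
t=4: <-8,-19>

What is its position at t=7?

The first coordinate repeats the cycle [-8, 7] with period 2; step 7 mod 2 = 1, giving 7.
The second coordinate changes by -5 each step, so at step 7 it is 1 + 7·(-5) = -34.

<7,-34>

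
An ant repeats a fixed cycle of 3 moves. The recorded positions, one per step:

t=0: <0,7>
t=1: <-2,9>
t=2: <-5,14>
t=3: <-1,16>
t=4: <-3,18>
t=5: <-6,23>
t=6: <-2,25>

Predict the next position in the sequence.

<-4,27>

Step-to-step displacements: <-2,+2>, <-3,+5>, <+4,+2>, <-2,+2>, <-3,+5>, <+4,+2> — a repeating cycle of length 3.
step 7: apply <-2,+2> → <-4,27>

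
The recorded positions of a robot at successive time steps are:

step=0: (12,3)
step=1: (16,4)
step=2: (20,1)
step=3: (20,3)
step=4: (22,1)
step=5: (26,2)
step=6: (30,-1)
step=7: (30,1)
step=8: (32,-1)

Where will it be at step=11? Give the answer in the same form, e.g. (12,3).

(40,-1)

Step-to-step displacements: (+4,+1), (+4,-3), (+0,+2), (+2,-2), (+4,+1), (+4,-3), (+0,+2), (+2,-2) — a repeating cycle of length 4.
step 9: apply (+4,+1) → (36,0)
step 10: apply (+4,-3) → (40,-3)
step 11: apply (+0,+2) → (40,-1)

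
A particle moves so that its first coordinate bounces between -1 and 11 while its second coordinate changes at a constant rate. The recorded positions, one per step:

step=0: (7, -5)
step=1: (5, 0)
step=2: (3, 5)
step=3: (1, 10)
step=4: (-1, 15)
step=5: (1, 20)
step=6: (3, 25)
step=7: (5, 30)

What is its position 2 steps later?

(9, 40)

The first coordinate reflects between -1 and 11, moving 2 per step.
  step 8: 5 → 7
  step 9: 7 → 9
The second coordinate changes by +5 each step: at step 9 it is 40.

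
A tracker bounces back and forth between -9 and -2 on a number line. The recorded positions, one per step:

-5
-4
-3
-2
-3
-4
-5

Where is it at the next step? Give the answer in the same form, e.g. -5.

-6

The value reflects between -9 and -2, moving 1 per step.
  step 7: -5 → -6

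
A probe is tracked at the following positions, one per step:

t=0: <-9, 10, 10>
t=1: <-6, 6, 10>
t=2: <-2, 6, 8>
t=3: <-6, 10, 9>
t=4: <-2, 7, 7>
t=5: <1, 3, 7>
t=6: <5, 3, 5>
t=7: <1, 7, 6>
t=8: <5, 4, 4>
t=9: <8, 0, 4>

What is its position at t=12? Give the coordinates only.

<12, 1, 1>

Differencing gives <+3, -4, +0>, <+4, +0, -2>, <-4, +4, +1>, <+4, -3, -2>, <+3, -4, +0>, <+4, +0, -2>, <-4, +4, +1>, <+4, -3, -2>, <+3, -4, +0>. This is the pattern <+3, -4, +0>, <+4, +0, -2>, <-4, +4, +1>, <+4, -3, -2> repeated.
step 10: apply <+4, +0, -2> → <12, 0, 2>
step 11: apply <-4, +4, +1> → <8, 4, 3>
step 12: apply <+4, -3, -2> → <12, 1, 1>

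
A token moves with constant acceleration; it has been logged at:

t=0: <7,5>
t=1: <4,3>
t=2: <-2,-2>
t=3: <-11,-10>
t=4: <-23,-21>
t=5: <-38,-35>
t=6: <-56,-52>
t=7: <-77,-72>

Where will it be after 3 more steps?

Taking differences between consecutive positions: <-3,-2>, <-6,-5>, <-9,-8>, <-12,-11>, <-15,-14>, <-18,-17>, <-21,-20>. These grow by <-3,-3> each step.
step 8: <-77,-72> + <-24,-23> → <-101,-95>
step 9: <-101,-95> + <-27,-26> → <-128,-121>
step 10: <-128,-121> + <-30,-29> → <-158,-150>

<-158,-150>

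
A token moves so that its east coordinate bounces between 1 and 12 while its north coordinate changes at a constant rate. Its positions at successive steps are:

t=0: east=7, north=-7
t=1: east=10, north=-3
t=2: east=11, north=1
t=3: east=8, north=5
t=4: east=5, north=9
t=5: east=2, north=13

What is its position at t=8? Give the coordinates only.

The east coordinate travels 3 per step and bounces off the walls at 1 and 12.
  step 6: 2 → 3
  step 7: 3 → 6
  step 8: 6 → 9
The north coordinate changes by +4 each step: at step 8 it is 25.

east=9, north=25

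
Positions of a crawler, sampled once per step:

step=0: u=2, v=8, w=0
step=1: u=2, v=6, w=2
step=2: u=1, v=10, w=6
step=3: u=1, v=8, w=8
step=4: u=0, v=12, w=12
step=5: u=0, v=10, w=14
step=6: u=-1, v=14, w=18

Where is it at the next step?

u=-1, v=12, w=20

Differencing gives (+0,-2,+2), (-1,+4,+4), (+0,-2,+2), (-1,+4,+4), (+0,-2,+2), (-1,+4,+4). This is the pattern (+0,-2,+2), (-1,+4,+4) repeated.
step 7: apply (+0,-2,+2) → u=-1, v=12, w=20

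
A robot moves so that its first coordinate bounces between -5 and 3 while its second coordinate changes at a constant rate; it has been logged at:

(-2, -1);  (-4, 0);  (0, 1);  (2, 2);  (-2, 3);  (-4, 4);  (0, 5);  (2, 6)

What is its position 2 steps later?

(-4, 8)

The first coordinate travels 4 per step and bounces off the walls at -5 and 3.
  step 8: 2 → -2
  step 9: -2 → -4
The second coordinate changes by +1 each step: at step 9 it is 8.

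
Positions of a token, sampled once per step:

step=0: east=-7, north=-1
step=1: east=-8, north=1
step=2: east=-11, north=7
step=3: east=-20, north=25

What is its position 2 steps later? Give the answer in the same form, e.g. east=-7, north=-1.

Consecutive displacements (-1,+2), (-3,+6), (-9,+18) scale by a factor of 3 each step.
step 4: east=-20, north=25 + (-27,+54) → east=-47, north=79
step 5: east=-47, north=79 + (-81,+162) → east=-128, north=241

east=-128, north=241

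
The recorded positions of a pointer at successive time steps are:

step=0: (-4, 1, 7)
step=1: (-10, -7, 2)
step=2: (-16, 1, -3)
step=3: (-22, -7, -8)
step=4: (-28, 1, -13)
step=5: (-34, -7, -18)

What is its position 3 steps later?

First: linear, -6 per step → -52 at step 8.
Second: cycles through 1, -7 every 2 steps. Step 8 lands at position 0 of the cycle → 1.
Third: linear, -5 per step → -33 at step 8.

(-52, 1, -33)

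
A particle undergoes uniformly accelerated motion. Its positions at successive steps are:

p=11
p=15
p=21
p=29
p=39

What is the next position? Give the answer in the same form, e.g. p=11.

p=51

Successive displacements: +4, +6, +8, +10 — each changes by +2.
step 5: 39 + 12 → p=51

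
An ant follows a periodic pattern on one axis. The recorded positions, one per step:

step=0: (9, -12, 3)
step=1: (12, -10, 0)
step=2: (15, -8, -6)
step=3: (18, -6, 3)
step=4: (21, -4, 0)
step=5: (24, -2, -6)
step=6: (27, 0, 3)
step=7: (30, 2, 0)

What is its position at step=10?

The first coordinate changes by +3 each step, so at step 10 it is 9 + 10·(3) = 39.
The second coordinate changes by +2 each step, so at step 10 it is -12 + 10·(2) = 8.
The third coordinate repeats the cycle [3, 0, -6] with period 3; step 10 mod 3 = 1, giving 0.

(39, 8, 0)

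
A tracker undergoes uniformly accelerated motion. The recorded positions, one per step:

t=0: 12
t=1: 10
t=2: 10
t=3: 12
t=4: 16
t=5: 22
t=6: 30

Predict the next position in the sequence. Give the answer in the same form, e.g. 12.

First differences are -2, +0, +2, +4, +6, +8; their common second difference is +2 (constant acceleration).
step 7: 30 + 10 → 40

40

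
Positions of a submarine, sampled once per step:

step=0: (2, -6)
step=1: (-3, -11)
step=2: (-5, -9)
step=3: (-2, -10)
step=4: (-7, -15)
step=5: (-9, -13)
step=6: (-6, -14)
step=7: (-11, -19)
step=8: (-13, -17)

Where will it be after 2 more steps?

(-15, -23)

Step-to-step displacements: (-5, -5), (-2, +2), (+3, -1), (-5, -5), (-2, +2), (+3, -1), (-5, -5), (-2, +2) — a repeating cycle of length 3.
step 9: apply (+3, -1) → (-10, -18)
step 10: apply (-5, -5) → (-15, -23)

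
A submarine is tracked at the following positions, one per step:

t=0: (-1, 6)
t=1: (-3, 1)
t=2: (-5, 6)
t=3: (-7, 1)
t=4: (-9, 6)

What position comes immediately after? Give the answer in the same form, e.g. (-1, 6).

(-11, 1)

First: linear, -2 per step → -11 at step 5.
Second: cycles through 6, 1 every 2 steps. Step 5 lands at position 1 of the cycle → 1.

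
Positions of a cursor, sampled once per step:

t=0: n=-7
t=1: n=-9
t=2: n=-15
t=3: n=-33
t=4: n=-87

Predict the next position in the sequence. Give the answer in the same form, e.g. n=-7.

n=-249

Consecutive displacements -2, -6, -18, -54 scale by a factor of 3 each step.
step 5: -87 − 162 → n=-249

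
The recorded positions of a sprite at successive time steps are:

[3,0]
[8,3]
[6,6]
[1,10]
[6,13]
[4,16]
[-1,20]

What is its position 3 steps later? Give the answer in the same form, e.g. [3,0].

Step-to-step displacements: [+5,+3], [-2,+3], [-5,+4], [+5,+3], [-2,+3], [-5,+4] — a repeating cycle of length 3.
step 7: apply [+5,+3] → [4,23]
step 8: apply [-2,+3] → [2,26]
step 9: apply [-5,+4] → [-3,30]

[-3,30]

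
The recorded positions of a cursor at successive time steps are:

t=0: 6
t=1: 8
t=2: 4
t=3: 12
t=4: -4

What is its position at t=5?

Step-to-step displacements: +2, -4, +8, -16; each is -2× the previous.
step 5: -4 + 32 → 28

28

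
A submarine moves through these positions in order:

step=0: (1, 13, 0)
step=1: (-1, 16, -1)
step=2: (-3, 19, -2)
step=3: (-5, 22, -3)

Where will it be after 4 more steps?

(-13, 34, -7)

Constant displacement of (-2, +3, -1) per step.
step 4: (-5, 22, -3) + (-2, +3, -1) → (-7, 25, -4)
step 5: (-7, 25, -4) + (-2, +3, -1) → (-9, 28, -5)
step 6: (-9, 28, -5) + (-2, +3, -1) → (-11, 31, -6)
step 7: (-11, 31, -6) + (-2, +3, -1) → (-13, 34, -7)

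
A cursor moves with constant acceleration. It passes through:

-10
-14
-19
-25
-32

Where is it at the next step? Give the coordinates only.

First differences are -4, -5, -6, -7; their common second difference is -1 (constant acceleration).
step 5: -32 − 8 → -40

-40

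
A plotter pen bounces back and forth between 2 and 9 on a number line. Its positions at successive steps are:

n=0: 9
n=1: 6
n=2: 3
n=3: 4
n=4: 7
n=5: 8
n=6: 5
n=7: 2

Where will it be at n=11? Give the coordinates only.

4

The value reflects between 2 and 9, moving 3 per step.
  step 8: 2 → 5
  step 9: 5 → 8
  step 10: 8 → 7
  step 11: 7 → 4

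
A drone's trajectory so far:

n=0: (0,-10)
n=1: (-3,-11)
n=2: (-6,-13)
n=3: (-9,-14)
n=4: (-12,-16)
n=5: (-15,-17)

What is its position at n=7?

The moves between consecutive positions are (-3,-1), (-3,-2), (-3,-1), (-3,-2), (-3,-1); they repeat the 2-cycle [(-3,-1), (-3,-2)].
step 6: apply (-3,-2) → (-18,-19)
step 7: apply (-3,-1) → (-21,-20)

(-21,-20)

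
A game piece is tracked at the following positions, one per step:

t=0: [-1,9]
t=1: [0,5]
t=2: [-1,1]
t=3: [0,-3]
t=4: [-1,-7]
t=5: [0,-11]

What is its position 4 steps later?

First: cycles through -1, 0 every 2 steps. Step 9 lands at position 1 of the cycle → 0.
Second: linear, -4 per step → -27 at step 9.

[0,-27]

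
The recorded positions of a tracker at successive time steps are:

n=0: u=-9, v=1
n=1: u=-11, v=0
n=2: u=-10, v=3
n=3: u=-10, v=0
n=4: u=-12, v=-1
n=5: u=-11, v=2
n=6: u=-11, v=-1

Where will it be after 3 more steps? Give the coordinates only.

u=-12, v=-2

Differencing gives (-2, -1), (+1, +3), (+0, -3), (-2, -1), (+1, +3), (+0, -3). This is the pattern (-2, -1), (+1, +3), (+0, -3) repeated.
step 7: apply (-2, -1) → u=-13, v=-2
step 8: apply (+1, +3) → u=-12, v=1
step 9: apply (+0, -3) → u=-12, v=-2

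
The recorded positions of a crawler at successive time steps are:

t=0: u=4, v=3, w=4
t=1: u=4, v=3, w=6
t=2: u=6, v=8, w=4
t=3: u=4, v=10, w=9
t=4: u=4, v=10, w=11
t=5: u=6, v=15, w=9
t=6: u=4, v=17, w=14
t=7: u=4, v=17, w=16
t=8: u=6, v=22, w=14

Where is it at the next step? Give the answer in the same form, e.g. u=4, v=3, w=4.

Differencing gives (+0,+0,+2), (+2,+5,-2), (-2,+2,+5), (+0,+0,+2), (+2,+5,-2), (-2,+2,+5), (+0,+0,+2), (+2,+5,-2). This is the pattern (+0,+0,+2), (+2,+5,-2), (-2,+2,+5) repeated.
step 9: apply (-2,+2,+5) → u=4, v=24, w=19

u=4, v=24, w=19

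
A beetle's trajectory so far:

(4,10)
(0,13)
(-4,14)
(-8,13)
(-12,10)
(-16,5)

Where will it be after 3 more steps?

First differences are (-4,+3), (-4,+1), (-4,-1), (-4,-3), (-4,-5); their common second difference is (+0,-2) (constant acceleration).
step 6: (-16,5) + (-4,-7) → (-20,-2)
step 7: (-20,-2) + (-4,-9) → (-24,-11)
step 8: (-24,-11) + (-4,-11) → (-28,-22)

(-28,-22)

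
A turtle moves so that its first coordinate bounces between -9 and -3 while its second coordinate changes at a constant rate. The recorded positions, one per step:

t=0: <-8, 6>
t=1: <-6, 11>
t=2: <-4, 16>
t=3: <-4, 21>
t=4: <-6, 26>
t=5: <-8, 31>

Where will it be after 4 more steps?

<-4, 51>

The first coordinate travels 2 per step and bounces off the walls at -9 and -3.
  step 6: -8 → -8
  step 7: -8 → -6
  step 8: -6 → -4
  step 9: -4 → -4
The second coordinate changes by +5 each step: at step 9 it is 51.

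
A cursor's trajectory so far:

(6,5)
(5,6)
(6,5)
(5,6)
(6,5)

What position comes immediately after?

(5,6)

The jumps are (-1,+1), (+1,-1), (-1,+1), (+1,-1) — a geometric progression with ratio -1.
step 5: (6,5) + (-1,+1) → (5,6)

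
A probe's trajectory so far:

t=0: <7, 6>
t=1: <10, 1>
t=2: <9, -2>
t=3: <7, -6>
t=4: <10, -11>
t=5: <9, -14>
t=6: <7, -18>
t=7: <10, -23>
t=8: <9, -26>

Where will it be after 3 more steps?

<9, -38>

Step-to-step displacements: <+3, -5>, <-1, -3>, <-2, -4>, <+3, -5>, <-1, -3>, <-2, -4>, <+3, -5>, <-1, -3> — a repeating cycle of length 3.
step 9: apply <-2, -4> → <7, -30>
step 10: apply <+3, -5> → <10, -35>
step 11: apply <-1, -3> → <9, -38>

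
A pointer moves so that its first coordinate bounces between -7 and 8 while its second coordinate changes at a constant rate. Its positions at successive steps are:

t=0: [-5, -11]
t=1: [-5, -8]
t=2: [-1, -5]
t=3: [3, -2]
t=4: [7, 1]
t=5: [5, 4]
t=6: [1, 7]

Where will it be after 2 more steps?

The first coordinate reflects between -7 and 8, moving 4 per step.
  step 7: 1 → -3
  step 8: -3 → -7
The second coordinate changes by +3 each step: at step 8 it is 13.

[-7, 13]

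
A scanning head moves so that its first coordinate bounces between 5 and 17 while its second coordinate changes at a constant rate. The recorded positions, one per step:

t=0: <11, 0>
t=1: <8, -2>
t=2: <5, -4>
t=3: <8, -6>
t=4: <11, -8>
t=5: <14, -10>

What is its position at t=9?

<8, -18>

The first coordinate reflects between 5 and 17, moving 3 per step.
  step 6: 14 → 17
  step 7: 17 → 14
  step 8: 14 → 11
  step 9: 11 → 8
The second coordinate changes by -2 each step: at step 9 it is -18.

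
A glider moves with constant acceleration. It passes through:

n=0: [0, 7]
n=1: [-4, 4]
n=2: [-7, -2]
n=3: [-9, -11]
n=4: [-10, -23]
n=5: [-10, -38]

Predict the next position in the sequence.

First differences are [-4, -3], [-3, -6], [-2, -9], [-1, -12], [+0, -15]; their common second difference is [+1, -3] (constant acceleration).
step 6: [-10, -38] + [+1, -18] → [-9, -56]

[-9, -56]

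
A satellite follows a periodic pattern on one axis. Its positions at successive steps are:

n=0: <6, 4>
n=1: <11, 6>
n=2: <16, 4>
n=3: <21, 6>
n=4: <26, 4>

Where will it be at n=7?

<41, 6>

The first coordinate changes by +5 each step, so at step 7 it is 6 + 7·(5) = 41.
The second coordinate repeats the cycle [4, 6] with period 2; step 7 mod 2 = 1, giving 6.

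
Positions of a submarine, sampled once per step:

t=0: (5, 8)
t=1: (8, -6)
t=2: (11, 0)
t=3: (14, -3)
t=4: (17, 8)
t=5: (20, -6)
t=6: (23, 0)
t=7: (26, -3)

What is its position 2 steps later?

(32, -6)

The first coordinate changes by +3 each step, so at step 9 it is 5 + 9·(3) = 32.
The second coordinate repeats the cycle [8, -6, 0, -3] with period 4; step 9 mod 4 = 1, giving -6.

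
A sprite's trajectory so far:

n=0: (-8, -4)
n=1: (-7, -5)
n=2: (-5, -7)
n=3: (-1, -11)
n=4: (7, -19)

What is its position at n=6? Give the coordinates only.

(55, -67)

The jumps are (+1, -1), (+2, -2), (+4, -4), (+8, -8) — a geometric progression with ratio 2.
step 5: (7, -19) + (+16, -16) → (23, -35)
step 6: (23, -35) + (+32, -32) → (55, -67)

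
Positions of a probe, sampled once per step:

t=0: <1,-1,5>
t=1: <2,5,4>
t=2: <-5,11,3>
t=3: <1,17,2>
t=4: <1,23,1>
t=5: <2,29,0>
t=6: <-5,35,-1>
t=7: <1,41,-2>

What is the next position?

The first coordinate repeats the cycle [1, 2, -5, 1] with period 4; step 8 mod 4 = 0, giving 1.
The second coordinate changes by +6 each step, so at step 8 it is -1 + 8·(6) = 47.
The third coordinate changes by -1 each step, so at step 8 it is 5 + 8·(-1) = -3.

<1,47,-3>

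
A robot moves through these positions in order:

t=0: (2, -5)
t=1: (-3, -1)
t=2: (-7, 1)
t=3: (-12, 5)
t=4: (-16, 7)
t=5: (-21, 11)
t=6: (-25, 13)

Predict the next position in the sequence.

The moves between consecutive positions are (-5, +4), (-4, +2), (-5, +4), (-4, +2), (-5, +4), (-4, +2); they repeat the 2-cycle [(-5, +4), (-4, +2)].
step 7: apply (-5, +4) → (-30, 17)

(-30, 17)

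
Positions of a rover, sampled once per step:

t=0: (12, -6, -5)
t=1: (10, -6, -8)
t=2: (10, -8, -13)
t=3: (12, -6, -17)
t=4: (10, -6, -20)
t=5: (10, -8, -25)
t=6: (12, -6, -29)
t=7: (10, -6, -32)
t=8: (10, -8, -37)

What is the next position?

(12, -6, -41)

The moves between consecutive positions are (-2, +0, -3), (+0, -2, -5), (+2, +2, -4), (-2, +0, -3), (+0, -2, -5), (+2, +2, -4), (-2, +0, -3), (+0, -2, -5); they repeat the 3-cycle [(-2, +0, -3), (+0, -2, -5), (+2, +2, -4)].
step 9: apply (+2, +2, -4) → (12, -6, -41)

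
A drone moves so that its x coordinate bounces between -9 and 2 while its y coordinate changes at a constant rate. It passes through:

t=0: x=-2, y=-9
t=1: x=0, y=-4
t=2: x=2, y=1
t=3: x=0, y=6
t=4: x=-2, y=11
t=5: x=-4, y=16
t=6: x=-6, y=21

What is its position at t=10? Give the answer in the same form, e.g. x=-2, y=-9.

The x coordinate travels 2 per step and bounces off the walls at -9 and 2.
  step 7: -6 → -8
  step 8: -8 → -8
  step 9: -8 → -6
  step 10: -6 → -4
The y coordinate changes by +5 each step: at step 10 it is 41.

x=-4, y=41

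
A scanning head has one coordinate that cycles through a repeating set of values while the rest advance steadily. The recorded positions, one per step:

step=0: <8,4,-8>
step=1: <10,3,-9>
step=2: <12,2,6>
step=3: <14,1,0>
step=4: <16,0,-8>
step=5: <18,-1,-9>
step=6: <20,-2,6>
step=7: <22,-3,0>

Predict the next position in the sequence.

First: linear, +2 per step → 24 at step 8.
Second: linear, -1 per step → -4 at step 8.
Third: cycles through -8, -9, 6, 0 every 4 steps. Step 8 lands at position 0 of the cycle → -8.

<24,-4,-8>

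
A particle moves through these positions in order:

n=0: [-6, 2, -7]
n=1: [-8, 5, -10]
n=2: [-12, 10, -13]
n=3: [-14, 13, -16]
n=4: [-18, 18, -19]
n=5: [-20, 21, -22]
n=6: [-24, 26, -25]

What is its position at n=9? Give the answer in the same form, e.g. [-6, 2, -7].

Differencing gives [-2, +3, -3], [-4, +5, -3], [-2, +3, -3], [-4, +5, -3], [-2, +3, -3], [-4, +5, -3]. This is the pattern [-2, +3, -3], [-4, +5, -3] repeated.
step 7: apply [-2, +3, -3] → [-26, 29, -28]
step 8: apply [-4, +5, -3] → [-30, 34, -31]
step 9: apply [-2, +3, -3] → [-32, 37, -34]

[-32, 37, -34]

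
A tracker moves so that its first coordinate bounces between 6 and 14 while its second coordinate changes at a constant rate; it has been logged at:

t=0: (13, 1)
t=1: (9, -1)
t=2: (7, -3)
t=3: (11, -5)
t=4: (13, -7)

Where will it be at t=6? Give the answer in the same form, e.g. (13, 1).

The first coordinate travels 4 per step and bounces off the walls at 6 and 14.
  step 5: 13 → 9
  step 6: 9 → 7
The second coordinate changes by -2 each step: at step 6 it is -11.

(7, -11)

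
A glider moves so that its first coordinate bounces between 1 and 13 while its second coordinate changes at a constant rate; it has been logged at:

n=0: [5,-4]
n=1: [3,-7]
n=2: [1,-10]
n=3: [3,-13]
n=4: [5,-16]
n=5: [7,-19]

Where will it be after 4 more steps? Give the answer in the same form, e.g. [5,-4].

[11,-31]

The first coordinate reflects between 1 and 13, moving 2 per step.
  step 6: 7 → 9
  step 7: 9 → 11
  step 8: 11 → 13
  step 9: 13 → 11
The second coordinate changes by -3 each step: at step 9 it is -31.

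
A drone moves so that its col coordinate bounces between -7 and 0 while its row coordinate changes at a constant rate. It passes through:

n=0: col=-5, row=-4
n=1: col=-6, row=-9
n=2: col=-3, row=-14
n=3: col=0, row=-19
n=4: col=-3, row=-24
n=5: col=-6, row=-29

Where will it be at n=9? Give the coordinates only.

col=-4, row=-49

The col coordinate travels 3 per step and bounces off the walls at -7 and 0.
  step 6: -6 → -5
  step 7: -5 → -2
  step 8: -2 → -1
  step 9: -1 → -4
The row coordinate changes by -5 each step: at step 9 it is -49.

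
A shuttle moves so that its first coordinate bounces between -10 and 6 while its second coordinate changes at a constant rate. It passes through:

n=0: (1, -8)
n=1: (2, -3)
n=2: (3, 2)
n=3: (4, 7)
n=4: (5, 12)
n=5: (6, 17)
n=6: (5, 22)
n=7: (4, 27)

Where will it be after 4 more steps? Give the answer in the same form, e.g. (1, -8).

(0, 47)

The first coordinate reflects between -10 and 6, moving 1 per step.
  step 8: 4 → 3
  step 9: 3 → 2
  step 10: 2 → 1
  step 11: 1 → 0
The second coordinate changes by +5 each step: at step 11 it is 47.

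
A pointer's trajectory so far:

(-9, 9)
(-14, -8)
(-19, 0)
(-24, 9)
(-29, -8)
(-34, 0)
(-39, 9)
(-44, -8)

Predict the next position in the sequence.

The first coordinate changes by -5 each step, so at step 8 it is -9 + 8·(-5) = -49.
The second coordinate repeats the cycle [9, -8, 0] with period 3; step 8 mod 3 = 2, giving 0.

(-49, 0)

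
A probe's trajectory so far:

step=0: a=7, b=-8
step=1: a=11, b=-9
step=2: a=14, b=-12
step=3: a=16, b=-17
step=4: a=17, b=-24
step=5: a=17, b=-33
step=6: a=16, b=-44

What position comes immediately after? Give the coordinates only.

a=14, b=-57

Taking differences between consecutive positions: (+4,-1), (+3,-3), (+2,-5), (+1,-7), (+0,-9), (-1,-11). These grow by (-1,-2) each step.
step 7: a=16, b=-44 + (-2,-13) → a=14, b=-57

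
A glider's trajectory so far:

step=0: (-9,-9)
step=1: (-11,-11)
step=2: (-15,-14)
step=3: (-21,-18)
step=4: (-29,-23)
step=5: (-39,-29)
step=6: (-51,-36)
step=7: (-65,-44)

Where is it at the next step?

(-81,-53)

Taking differences between consecutive positions: (-2,-2), (-4,-3), (-6,-4), (-8,-5), (-10,-6), (-12,-7), (-14,-8). These grow by (-2,-1) each step.
step 8: (-65,-44) + (-16,-9) → (-81,-53)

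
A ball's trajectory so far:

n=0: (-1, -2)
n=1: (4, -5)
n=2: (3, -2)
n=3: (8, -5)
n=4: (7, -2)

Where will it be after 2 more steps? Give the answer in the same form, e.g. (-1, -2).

Differencing gives (+5, -3), (-1, +3), (+5, -3), (-1, +3). This is the pattern (+5, -3), (-1, +3) repeated.
step 5: apply (+5, -3) → (12, -5)
step 6: apply (-1, +3) → (11, -2)

(11, -2)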